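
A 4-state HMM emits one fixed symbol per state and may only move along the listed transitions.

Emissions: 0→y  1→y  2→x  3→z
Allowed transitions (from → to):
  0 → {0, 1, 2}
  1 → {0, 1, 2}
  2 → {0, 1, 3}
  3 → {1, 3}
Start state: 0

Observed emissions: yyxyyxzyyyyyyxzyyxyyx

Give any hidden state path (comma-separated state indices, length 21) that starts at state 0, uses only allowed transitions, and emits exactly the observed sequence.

  pos 0: y in {0,1}, choose 0; start
  pos 1: y in {0,1}, choose 0; 0->0 ok
  pos 2: x in {2}, choose 2; 0->2 ok
  pos 3: y in {0,1}, choose 0; 2->0 ok
  pos 4: y in {0,1}, choose 1; 0->1 ok
  pos 5: x in {2}, choose 2; 1->2 ok
  pos 6: z in {3}, choose 3; 2->3 ok
  pos 7: y in {0,1}, choose 1; 3->1 ok
  pos 8: y in {0,1}, choose 0; 1->0 ok
  pos 9: y in {0,1}, choose 1; 0->1 ok
  pos 10: y in {0,1}, choose 1; 1->1 ok
  pos 11: y in {0,1}, choose 1; 1->1 ok
  pos 12: y in {0,1}, choose 0; 1->0 ok
  pos 13: x in {2}, choose 2; 0->2 ok
  pos 14: z in {3}, choose 3; 2->3 ok
  pos 15: y in {0,1}, choose 1; 3->1 ok
  pos 16: y in {0,1}, choose 1; 1->1 ok
  pos 17: x in {2}, choose 2; 1->2 ok
  pos 18: y in {0,1}, choose 0; 2->0 ok
  pos 19: y in {0,1}, choose 1; 0->1 ok
  pos 20: x in {2}, choose 2; 1->2 ok

0,0,2,0,1,2,3,1,0,1,1,1,0,2,3,1,1,2,0,1,2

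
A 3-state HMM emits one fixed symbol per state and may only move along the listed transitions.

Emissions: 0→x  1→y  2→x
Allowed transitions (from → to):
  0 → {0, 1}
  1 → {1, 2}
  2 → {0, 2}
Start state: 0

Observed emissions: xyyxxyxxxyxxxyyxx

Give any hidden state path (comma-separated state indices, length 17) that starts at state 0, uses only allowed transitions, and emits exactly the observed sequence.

  0: obs=x cand={0,2} pick 0 [start]
  1: obs=y cand={1} pick 1 [0->1 ok]
  2: obs=y cand={1} pick 1 [1->1 ok]
  3: obs=x cand={0,2} pick 2 [1->2 ok]
  4: obs=x cand={0,2} pick 0 [2->0 ok]
  5: obs=y cand={1} pick 1 [0->1 ok]
  6: obs=x cand={0,2} pick 2 [1->2 ok]
  7: obs=x cand={0,2} pick 2 [2->2 ok]
  8: obs=x cand={0,2} pick 0 [2->0 ok]
  9: obs=y cand={1} pick 1 [0->1 ok]
  10: obs=x cand={0,2} pick 2 [1->2 ok]
  11: obs=x cand={0,2} pick 2 [2->2 ok]
  12: obs=x cand={0,2} pick 0 [2->0 ok]
  13: obs=y cand={1} pick 1 [0->1 ok]
  14: obs=y cand={1} pick 1 [1->1 ok]
  15: obs=x cand={0,2} pick 2 [1->2 ok]
  16: obs=x cand={0,2} pick 0 [2->0 ok]

0,1,1,2,0,1,2,2,0,1,2,2,0,1,1,2,0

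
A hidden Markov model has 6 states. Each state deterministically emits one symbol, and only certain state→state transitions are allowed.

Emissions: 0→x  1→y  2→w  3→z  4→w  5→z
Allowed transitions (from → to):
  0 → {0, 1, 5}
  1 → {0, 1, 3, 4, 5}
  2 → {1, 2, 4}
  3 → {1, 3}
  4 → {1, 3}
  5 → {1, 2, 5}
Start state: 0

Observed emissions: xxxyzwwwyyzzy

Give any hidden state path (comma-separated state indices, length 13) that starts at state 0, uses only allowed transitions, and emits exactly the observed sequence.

  t0 'x' -> {0}, take 0 (start)
  t1 'x' -> {0}, take 0 (0->0 ok)
  t2 'x' -> {0}, take 0 (0->0 ok)
  t3 'y' -> {1}, take 1 (0->1 ok)
  t4 'z' -> {3,5}, take 5 (1->5 ok)
  t5 'w' -> {2,4}, take 2 (5->2 ok)
  t6 'w' -> {2,4}, take 2 (2->2 ok)
  t7 'w' -> {2,4}, take 4 (2->4 ok)
  t8 'y' -> {1}, take 1 (4->1 ok)
  t9 'y' -> {1}, take 1 (1->1 ok)
  t10 'z' -> {3,5}, take 5 (1->5 ok)
  t11 'z' -> {3,5}, take 5 (5->5 ok)
  t12 'y' -> {1}, take 1 (5->1 ok)

0,0,0,1,5,2,2,4,1,1,5,5,1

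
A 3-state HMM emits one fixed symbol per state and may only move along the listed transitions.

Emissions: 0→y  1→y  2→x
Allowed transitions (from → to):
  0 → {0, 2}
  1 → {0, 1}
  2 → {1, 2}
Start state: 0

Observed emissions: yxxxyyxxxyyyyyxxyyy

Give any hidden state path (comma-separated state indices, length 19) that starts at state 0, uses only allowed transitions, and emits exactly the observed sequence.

0,2,2,2,1,0,2,2,2,1,1,1,0,0,2,2,1,1,1

  t0 'y' -> {0,1}, take 0 (start)
  t1 'x' -> {2}, take 2 (0->2 ok)
  t2 'x' -> {2}, take 2 (2->2 ok)
  t3 'x' -> {2}, take 2 (2->2 ok)
  t4 'y' -> {0,1}, take 1 (2->1 ok)
  t5 'y' -> {0,1}, take 0 (1->0 ok)
  t6 'x' -> {2}, take 2 (0->2 ok)
  t7 'x' -> {2}, take 2 (2->2 ok)
  t8 'x' -> {2}, take 2 (2->2 ok)
  t9 'y' -> {0,1}, take 1 (2->1 ok)
  t10 'y' -> {0,1}, take 1 (1->1 ok)
  t11 'y' -> {0,1}, take 1 (1->1 ok)
  t12 'y' -> {0,1}, take 0 (1->0 ok)
  t13 'y' -> {0,1}, take 0 (0->0 ok)
  t14 'x' -> {2}, take 2 (0->2 ok)
  t15 'x' -> {2}, take 2 (2->2 ok)
  t16 'y' -> {0,1}, take 1 (2->1 ok)
  t17 'y' -> {0,1}, take 1 (1->1 ok)
  t18 'y' -> {0,1}, take 1 (1->1 ok)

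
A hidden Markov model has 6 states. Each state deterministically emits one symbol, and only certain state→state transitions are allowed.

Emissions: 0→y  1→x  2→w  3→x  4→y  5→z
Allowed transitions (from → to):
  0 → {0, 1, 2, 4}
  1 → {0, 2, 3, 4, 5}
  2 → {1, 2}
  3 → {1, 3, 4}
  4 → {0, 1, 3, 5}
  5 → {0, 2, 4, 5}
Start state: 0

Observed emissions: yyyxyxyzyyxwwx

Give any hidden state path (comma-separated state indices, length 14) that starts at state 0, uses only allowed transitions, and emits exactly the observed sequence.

0,0,0,1,0,1,4,5,0,0,1,2,2,1

  [0] y  {0,4}  => 0  start
  [1] y  {0,4}  => 0  0->0 ok
  [2] y  {0,4}  => 0  0->0 ok
  [3] x  {1,3}  => 1  0->1 ok
  [4] y  {0,4}  => 0  1->0 ok
  [5] x  {1,3}  => 1  0->1 ok
  [6] y  {0,4}  => 4  1->4 ok
  [7] z  {5}  => 5  4->5 ok
  [8] y  {0,4}  => 0  5->0 ok
  [9] y  {0,4}  => 0  0->0 ok
  [10] x  {1,3}  => 1  0->1 ok
  [11] w  {2}  => 2  1->2 ok
  [12] w  {2}  => 2  2->2 ok
  [13] x  {1,3}  => 1  2->1 ok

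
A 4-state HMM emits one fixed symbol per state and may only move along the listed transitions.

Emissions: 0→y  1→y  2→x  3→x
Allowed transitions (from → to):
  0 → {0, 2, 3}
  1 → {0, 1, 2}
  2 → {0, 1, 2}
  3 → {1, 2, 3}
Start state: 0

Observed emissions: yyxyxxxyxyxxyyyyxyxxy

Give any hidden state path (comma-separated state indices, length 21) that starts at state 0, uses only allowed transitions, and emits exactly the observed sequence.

0,0,2,0,3,3,2,1,2,0,2,2,1,1,0,0,2,0,3,2,1

  t0 'y' -> {0,1}, take 0 (start)
  t1 'y' -> {0,1}, take 0 (0->0 ok)
  t2 'x' -> {2,3}, take 2 (0->2 ok)
  t3 'y' -> {0,1}, take 0 (2->0 ok)
  t4 'x' -> {2,3}, take 3 (0->3 ok)
  t5 'x' -> {2,3}, take 3 (3->3 ok)
  t6 'x' -> {2,3}, take 2 (3->2 ok)
  t7 'y' -> {0,1}, take 1 (2->1 ok)
  t8 'x' -> {2,3}, take 2 (1->2 ok)
  t9 'y' -> {0,1}, take 0 (2->0 ok)
  t10 'x' -> {2,3}, take 2 (0->2 ok)
  t11 'x' -> {2,3}, take 2 (2->2 ok)
  t12 'y' -> {0,1}, take 1 (2->1 ok)
  t13 'y' -> {0,1}, take 1 (1->1 ok)
  t14 'y' -> {0,1}, take 0 (1->0 ok)
  t15 'y' -> {0,1}, take 0 (0->0 ok)
  t16 'x' -> {2,3}, take 2 (0->2 ok)
  t17 'y' -> {0,1}, take 0 (2->0 ok)
  t18 'x' -> {2,3}, take 3 (0->3 ok)
  t19 'x' -> {2,3}, take 2 (3->2 ok)
  t20 'y' -> {0,1}, take 1 (2->1 ok)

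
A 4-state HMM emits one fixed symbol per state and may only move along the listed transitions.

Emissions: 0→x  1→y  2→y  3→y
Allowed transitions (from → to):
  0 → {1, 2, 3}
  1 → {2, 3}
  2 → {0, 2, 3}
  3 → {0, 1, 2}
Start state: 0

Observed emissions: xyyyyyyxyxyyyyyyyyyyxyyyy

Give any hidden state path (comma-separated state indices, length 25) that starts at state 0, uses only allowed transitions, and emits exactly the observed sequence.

  [0] x  {0}  => 0  start
  [1] y  {1,2,3}  => 3  0->3 ok
  [2] y  {1,2,3}  => 1  3->1 ok
  [3] y  {1,2,3}  => 3  1->3 ok
  [4] y  {1,2,3}  => 2  3->2 ok
  [5] y  {1,2,3}  => 3  2->3 ok
  [6] y  {1,2,3}  => 2  3->2 ok
  [7] x  {0}  => 0  2->0 ok
  [8] y  {1,2,3}  => 2  0->2 ok
  [9] x  {0}  => 0  2->0 ok
  [10] y  {1,2,3}  => 3  0->3 ok
  [11] y  {1,2,3}  => 1  3->1 ok
  [12] y  {1,2,3}  => 3  1->3 ok
  [13] y  {1,2,3}  => 1  3->1 ok
  [14] y  {1,2,3}  => 3  1->3 ok
  [15] y  {1,2,3}  => 1  3->1 ok
  [16] y  {1,2,3}  => 2  1->2 ok
  [17] y  {1,2,3}  => 3  2->3 ok
  [18] y  {1,2,3}  => 1  3->1 ok
  [19] y  {1,2,3}  => 2  1->2 ok
  [20] x  {0}  => 0  2->0 ok
  [21] y  {1,2,3}  => 2  0->2 ok
  [22] y  {1,2,3}  => 2  2->2 ok
  [23] y  {1,2,3}  => 3  2->3 ok
  [24] y  {1,2,3}  => 1  3->1 ok

0,3,1,3,2,3,2,0,2,0,3,1,3,1,3,1,2,3,1,2,0,2,2,3,1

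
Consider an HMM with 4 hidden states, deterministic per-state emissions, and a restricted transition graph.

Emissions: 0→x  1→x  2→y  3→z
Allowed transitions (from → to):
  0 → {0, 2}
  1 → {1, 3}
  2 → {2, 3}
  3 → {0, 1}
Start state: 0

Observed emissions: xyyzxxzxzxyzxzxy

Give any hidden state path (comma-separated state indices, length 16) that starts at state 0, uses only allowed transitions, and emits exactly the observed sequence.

  pos 0: x in {0,1}, choose 0; start
  pos 1: y in {2}, choose 2; 0->2 ok
  pos 2: y in {2}, choose 2; 2->2 ok
  pos 3: z in {3}, choose 3; 2->3 ok
  pos 4: x in {0,1}, choose 1; 3->1 ok
  pos 5: x in {0,1}, choose 1; 1->1 ok
  pos 6: z in {3}, choose 3; 1->3 ok
  pos 7: x in {0,1}, choose 1; 3->1 ok
  pos 8: z in {3}, choose 3; 1->3 ok
  pos 9: x in {0,1}, choose 0; 3->0 ok
  pos 10: y in {2}, choose 2; 0->2 ok
  pos 11: z in {3}, choose 3; 2->3 ok
  pos 12: x in {0,1}, choose 1; 3->1 ok
  pos 13: z in {3}, choose 3; 1->3 ok
  pos 14: x in {0,1}, choose 0; 3->0 ok
  pos 15: y in {2}, choose 2; 0->2 ok

0,2,2,3,1,1,3,1,3,0,2,3,1,3,0,2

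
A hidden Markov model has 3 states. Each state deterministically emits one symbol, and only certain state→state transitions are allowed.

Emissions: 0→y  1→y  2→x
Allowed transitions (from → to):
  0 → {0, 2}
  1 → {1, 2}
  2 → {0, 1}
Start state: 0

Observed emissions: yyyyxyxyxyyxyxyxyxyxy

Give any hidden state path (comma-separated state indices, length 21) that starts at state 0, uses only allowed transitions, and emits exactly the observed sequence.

  pos 0: y in {0,1}, choose 0; start
  pos 1: y in {0,1}, choose 0; 0->0 ok
  pos 2: y in {0,1}, choose 0; 0->0 ok
  pos 3: y in {0,1}, choose 0; 0->0 ok
  pos 4: x in {2}, choose 2; 0->2 ok
  pos 5: y in {0,1}, choose 1; 2->1 ok
  pos 6: x in {2}, choose 2; 1->2 ok
  pos 7: y in {0,1}, choose 0; 2->0 ok
  pos 8: x in {2}, choose 2; 0->2 ok
  pos 9: y in {0,1}, choose 0; 2->0 ok
  pos 10: y in {0,1}, choose 0; 0->0 ok
  pos 11: x in {2}, choose 2; 0->2 ok
  pos 12: y in {0,1}, choose 1; 2->1 ok
  pos 13: x in {2}, choose 2; 1->2 ok
  pos 14: y in {0,1}, choose 1; 2->1 ok
  pos 15: x in {2}, choose 2; 1->2 ok
  pos 16: y in {0,1}, choose 1; 2->1 ok
  pos 17: x in {2}, choose 2; 1->2 ok
  pos 18: y in {0,1}, choose 1; 2->1 ok
  pos 19: x in {2}, choose 2; 1->2 ok
  pos 20: y in {0,1}, choose 0; 2->0 ok

0,0,0,0,2,1,2,0,2,0,0,2,1,2,1,2,1,2,1,2,0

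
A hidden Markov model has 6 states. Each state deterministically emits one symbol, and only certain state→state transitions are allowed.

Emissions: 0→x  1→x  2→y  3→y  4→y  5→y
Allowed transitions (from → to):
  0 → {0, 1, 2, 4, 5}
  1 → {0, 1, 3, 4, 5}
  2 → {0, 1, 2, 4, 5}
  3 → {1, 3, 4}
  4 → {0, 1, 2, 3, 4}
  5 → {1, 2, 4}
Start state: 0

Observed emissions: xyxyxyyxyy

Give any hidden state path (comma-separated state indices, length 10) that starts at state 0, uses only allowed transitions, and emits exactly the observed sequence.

0,2,1,5,1,3,3,1,5,2

  [0] x  {0,1}  => 0  start
  [1] y  {2,3,4,5}  => 2  0->2 ok
  [2] x  {0,1}  => 1  2->1 ok
  [3] y  {2,3,4,5}  => 5  1->5 ok
  [4] x  {0,1}  => 1  5->1 ok
  [5] y  {2,3,4,5}  => 3  1->3 ok
  [6] y  {2,3,4,5}  => 3  3->3 ok
  [7] x  {0,1}  => 1  3->1 ok
  [8] y  {2,3,4,5}  => 5  1->5 ok
  [9] y  {2,3,4,5}  => 2  5->2 ok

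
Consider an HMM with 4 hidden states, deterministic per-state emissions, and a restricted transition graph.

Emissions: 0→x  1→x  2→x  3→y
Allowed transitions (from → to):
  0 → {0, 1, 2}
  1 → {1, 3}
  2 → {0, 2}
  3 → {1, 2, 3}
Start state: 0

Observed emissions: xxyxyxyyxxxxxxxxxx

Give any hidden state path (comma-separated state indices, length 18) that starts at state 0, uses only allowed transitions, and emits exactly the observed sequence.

0,1,3,1,3,1,3,3,2,2,2,2,2,0,0,2,2,0

  pos 0: x in {0,1,2}, choose 0; start
  pos 1: x in {0,1,2}, choose 1; 0->1 ok
  pos 2: y in {3}, choose 3; 1->3 ok
  pos 3: x in {0,1,2}, choose 1; 3->1 ok
  pos 4: y in {3}, choose 3; 1->3 ok
  pos 5: x in {0,1,2}, choose 1; 3->1 ok
  pos 6: y in {3}, choose 3; 1->3 ok
  pos 7: y in {3}, choose 3; 3->3 ok
  pos 8: x in {0,1,2}, choose 2; 3->2 ok
  pos 9: x in {0,1,2}, choose 2; 2->2 ok
  pos 10: x in {0,1,2}, choose 2; 2->2 ok
  pos 11: x in {0,1,2}, choose 2; 2->2 ok
  pos 12: x in {0,1,2}, choose 2; 2->2 ok
  pos 13: x in {0,1,2}, choose 0; 2->0 ok
  pos 14: x in {0,1,2}, choose 0; 0->0 ok
  pos 15: x in {0,1,2}, choose 2; 0->2 ok
  pos 16: x in {0,1,2}, choose 2; 2->2 ok
  pos 17: x in {0,1,2}, choose 0; 2->0 ok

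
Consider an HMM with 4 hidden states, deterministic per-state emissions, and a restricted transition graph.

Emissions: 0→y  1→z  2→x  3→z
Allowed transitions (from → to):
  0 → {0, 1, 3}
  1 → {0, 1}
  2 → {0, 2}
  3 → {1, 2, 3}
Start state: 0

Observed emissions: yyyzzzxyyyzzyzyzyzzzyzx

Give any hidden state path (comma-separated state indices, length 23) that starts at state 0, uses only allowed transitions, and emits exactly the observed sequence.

0,0,0,3,3,3,2,0,0,0,1,1,0,1,0,1,0,3,3,1,0,3,2

  0: obs=y cand={0} pick 0 [start]
  1: obs=y cand={0} pick 0 [0->0 ok]
  2: obs=y cand={0} pick 0 [0->0 ok]
  3: obs=z cand={1,3} pick 3 [0->3 ok]
  4: obs=z cand={1,3} pick 3 [3->3 ok]
  5: obs=z cand={1,3} pick 3 [3->3 ok]
  6: obs=x cand={2} pick 2 [3->2 ok]
  7: obs=y cand={0} pick 0 [2->0 ok]
  8: obs=y cand={0} pick 0 [0->0 ok]
  9: obs=y cand={0} pick 0 [0->0 ok]
  10: obs=z cand={1,3} pick 1 [0->1 ok]
  11: obs=z cand={1,3} pick 1 [1->1 ok]
  12: obs=y cand={0} pick 0 [1->0 ok]
  13: obs=z cand={1,3} pick 1 [0->1 ok]
  14: obs=y cand={0} pick 0 [1->0 ok]
  15: obs=z cand={1,3} pick 1 [0->1 ok]
  16: obs=y cand={0} pick 0 [1->0 ok]
  17: obs=z cand={1,3} pick 3 [0->3 ok]
  18: obs=z cand={1,3} pick 3 [3->3 ok]
  19: obs=z cand={1,3} pick 1 [3->1 ok]
  20: obs=y cand={0} pick 0 [1->0 ok]
  21: obs=z cand={1,3} pick 3 [0->3 ok]
  22: obs=x cand={2} pick 2 [3->2 ok]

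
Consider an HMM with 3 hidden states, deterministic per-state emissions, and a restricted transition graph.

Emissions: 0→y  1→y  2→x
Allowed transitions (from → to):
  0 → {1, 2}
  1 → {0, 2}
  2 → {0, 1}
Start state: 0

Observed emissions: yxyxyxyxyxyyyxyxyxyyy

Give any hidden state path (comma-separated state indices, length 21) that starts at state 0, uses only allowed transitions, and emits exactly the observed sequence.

  pos 0: y in {0,1}, choose 0; start
  pos 1: x in {2}, choose 2; 0->2 ok
  pos 2: y in {0,1}, choose 0; 2->0 ok
  pos 3: x in {2}, choose 2; 0->2 ok
  pos 4: y in {0,1}, choose 1; 2->1 ok
  pos 5: x in {2}, choose 2; 1->2 ok
  pos 6: y in {0,1}, choose 1; 2->1 ok
  pos 7: x in {2}, choose 2; 1->2 ok
  pos 8: y in {0,1}, choose 0; 2->0 ok
  pos 9: x in {2}, choose 2; 0->2 ok
  pos 10: y in {0,1}, choose 1; 2->1 ok
  pos 11: y in {0,1}, choose 0; 1->0 ok
  pos 12: y in {0,1}, choose 1; 0->1 ok
  pos 13: x in {2}, choose 2; 1->2 ok
  pos 14: y in {0,1}, choose 0; 2->0 ok
  pos 15: x in {2}, choose 2; 0->2 ok
  pos 16: y in {0,1}, choose 1; 2->1 ok
  pos 17: x in {2}, choose 2; 1->2 ok
  pos 18: y in {0,1}, choose 0; 2->0 ok
  pos 19: y in {0,1}, choose 1; 0->1 ok
  pos 20: y in {0,1}, choose 0; 1->0 ok

0,2,0,2,1,2,1,2,0,2,1,0,1,2,0,2,1,2,0,1,0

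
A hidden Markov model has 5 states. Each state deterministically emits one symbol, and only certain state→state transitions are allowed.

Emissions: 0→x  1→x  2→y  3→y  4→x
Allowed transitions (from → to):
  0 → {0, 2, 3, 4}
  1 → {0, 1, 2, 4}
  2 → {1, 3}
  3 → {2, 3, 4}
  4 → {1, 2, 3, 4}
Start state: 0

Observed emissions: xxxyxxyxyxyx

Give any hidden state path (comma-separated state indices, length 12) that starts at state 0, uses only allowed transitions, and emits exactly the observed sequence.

0,4,4,3,4,4,3,4,3,4,2,1

  [0] x  {0,1,4}  => 0  start
  [1] x  {0,1,4}  => 4  0->4 ok
  [2] x  {0,1,4}  => 4  4->4 ok
  [3] y  {2,3}  => 3  4->3 ok
  [4] x  {0,1,4}  => 4  3->4 ok
  [5] x  {0,1,4}  => 4  4->4 ok
  [6] y  {2,3}  => 3  4->3 ok
  [7] x  {0,1,4}  => 4  3->4 ok
  [8] y  {2,3}  => 3  4->3 ok
  [9] x  {0,1,4}  => 4  3->4 ok
  [10] y  {2,3}  => 2  4->2 ok
  [11] x  {0,1,4}  => 1  2->1 ok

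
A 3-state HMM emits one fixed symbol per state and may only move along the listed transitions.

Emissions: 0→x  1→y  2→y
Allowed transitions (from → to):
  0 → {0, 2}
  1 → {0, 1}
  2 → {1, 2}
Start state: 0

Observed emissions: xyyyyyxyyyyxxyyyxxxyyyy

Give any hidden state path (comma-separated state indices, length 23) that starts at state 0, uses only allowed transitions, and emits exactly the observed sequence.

  pos 0: x in {0}, choose 0; start
  pos 1: y in {1,2}, choose 2; 0->2 ok
  pos 2: y in {1,2}, choose 1; 2->1 ok
  pos 3: y in {1,2}, choose 1; 1->1 ok
  pos 4: y in {1,2}, choose 1; 1->1 ok
  pos 5: y in {1,2}, choose 1; 1->1 ok
  pos 6: x in {0}, choose 0; 1->0 ok
  pos 7: y in {1,2}, choose 2; 0->2 ok
  pos 8: y in {1,2}, choose 2; 2->2 ok
  pos 9: y in {1,2}, choose 2; 2->2 ok
  pos 10: y in {1,2}, choose 1; 2->1 ok
  pos 11: x in {0}, choose 0; 1->0 ok
  pos 12: x in {0}, choose 0; 0->0 ok
  pos 13: y in {1,2}, choose 2; 0->2 ok
  pos 14: y in {1,2}, choose 2; 2->2 ok
  pos 15: y in {1,2}, choose 1; 2->1 ok
  pos 16: x in {0}, choose 0; 1->0 ok
  pos 17: x in {0}, choose 0; 0->0 ok
  pos 18: x in {0}, choose 0; 0->0 ok
  pos 19: y in {1,2}, choose 2; 0->2 ok
  pos 20: y in {1,2}, choose 2; 2->2 ok
  pos 21: y in {1,2}, choose 1; 2->1 ok
  pos 22: y in {1,2}, choose 1; 1->1 ok

0,2,1,1,1,1,0,2,2,2,1,0,0,2,2,1,0,0,0,2,2,1,1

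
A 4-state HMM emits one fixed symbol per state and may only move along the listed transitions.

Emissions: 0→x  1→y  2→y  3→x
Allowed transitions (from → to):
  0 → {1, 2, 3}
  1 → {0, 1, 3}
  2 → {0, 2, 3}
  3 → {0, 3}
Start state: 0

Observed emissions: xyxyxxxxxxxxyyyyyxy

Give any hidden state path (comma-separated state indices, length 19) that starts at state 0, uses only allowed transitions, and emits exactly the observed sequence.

  t0 'x' -> {0,3}, take 0 (start)
  t1 'y' -> {1,2}, take 1 (0->1 ok)
  t2 'x' -> {0,3}, take 0 (1->0 ok)
  t3 'y' -> {1,2}, take 2 (0->2 ok)
  t4 'x' -> {0,3}, take 3 (2->3 ok)
  t5 'x' -> {0,3}, take 3 (3->3 ok)
  t6 'x' -> {0,3}, take 3 (3->3 ok)
  t7 'x' -> {0,3}, take 3 (3->3 ok)
  t8 'x' -> {0,3}, take 3 (3->3 ok)
  t9 'x' -> {0,3}, take 0 (3->0 ok)
  t10 'x' -> {0,3}, take 3 (0->3 ok)
  t11 'x' -> {0,3}, take 0 (3->0 ok)
  t12 'y' -> {1,2}, take 2 (0->2 ok)
  t13 'y' -> {1,2}, take 2 (2->2 ok)
  t14 'y' -> {1,2}, take 2 (2->2 ok)
  t15 'y' -> {1,2}, take 2 (2->2 ok)
  t16 'y' -> {1,2}, take 2 (2->2 ok)
  t17 'x' -> {0,3}, take 0 (2->0 ok)
  t18 'y' -> {1,2}, take 1 (0->1 ok)

0,1,0,2,3,3,3,3,3,0,3,0,2,2,2,2,2,0,1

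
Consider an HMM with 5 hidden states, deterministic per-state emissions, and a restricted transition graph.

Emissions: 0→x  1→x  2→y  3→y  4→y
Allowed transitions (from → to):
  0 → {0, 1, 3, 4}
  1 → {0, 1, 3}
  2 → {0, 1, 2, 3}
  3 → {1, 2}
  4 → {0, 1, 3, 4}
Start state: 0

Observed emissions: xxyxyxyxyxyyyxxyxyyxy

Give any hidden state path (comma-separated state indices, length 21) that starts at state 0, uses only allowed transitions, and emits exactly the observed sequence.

  t0 'x' -> {0,1}, take 0 (start)
  t1 'x' -> {0,1}, take 0 (0->0 ok)
  t2 'y' -> {2,3,4}, take 3 (0->3 ok)
  t3 'x' -> {0,1}, take 1 (3->1 ok)
  t4 'y' -> {2,3,4}, take 3 (1->3 ok)
  t5 'x' -> {0,1}, take 1 (3->1 ok)
  t6 'y' -> {2,3,4}, take 3 (1->3 ok)
  t7 'x' -> {0,1}, take 1 (3->1 ok)
  t8 'y' -> {2,3,4}, take 3 (1->3 ok)
  t9 'x' -> {0,1}, take 1 (3->1 ok)
  t10 'y' -> {2,3,4}, take 3 (1->3 ok)
  t11 'y' -> {2,3,4}, take 2 (3->2 ok)
  t12 'y' -> {2,3,4}, take 3 (2->3 ok)
  t13 'x' -> {0,1}, take 1 (3->1 ok)
  t14 'x' -> {0,1}, take 0 (1->0 ok)
  t15 'y' -> {2,3,4}, take 3 (0->3 ok)
  t16 'x' -> {0,1}, take 1 (3->1 ok)
  t17 'y' -> {2,3,4}, take 3 (1->3 ok)
  t18 'y' -> {2,3,4}, take 2 (3->2 ok)
  t19 'x' -> {0,1}, take 0 (2->0 ok)
  t20 'y' -> {2,3,4}, take 3 (0->3 ok)

0,0,3,1,3,1,3,1,3,1,3,2,3,1,0,3,1,3,2,0,3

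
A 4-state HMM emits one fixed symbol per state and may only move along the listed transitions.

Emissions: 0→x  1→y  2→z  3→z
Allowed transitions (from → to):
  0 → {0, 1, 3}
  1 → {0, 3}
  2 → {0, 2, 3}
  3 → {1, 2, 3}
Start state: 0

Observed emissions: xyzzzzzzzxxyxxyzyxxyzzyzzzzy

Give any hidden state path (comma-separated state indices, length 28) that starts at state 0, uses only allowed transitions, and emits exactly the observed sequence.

  0: obs=x cand={0} pick 0 [start]
  1: obs=y cand={1} pick 1 [0->1 ok]
  2: obs=z cand={2,3} pick 3 [1->3 ok]
  3: obs=z cand={2,3} pick 2 [3->2 ok]
  4: obs=z cand={2,3} pick 2 [2->2 ok]
  5: obs=z cand={2,3} pick 2 [2->2 ok]
  6: obs=z cand={2,3} pick 2 [2->2 ok]
  7: obs=z cand={2,3} pick 2 [2->2 ok]
  8: obs=z cand={2,3} pick 2 [2->2 ok]
  9: obs=x cand={0} pick 0 [2->0 ok]
  10: obs=x cand={0} pick 0 [0->0 ok]
  11: obs=y cand={1} pick 1 [0->1 ok]
  12: obs=x cand={0} pick 0 [1->0 ok]
  13: obs=x cand={0} pick 0 [0->0 ok]
  14: obs=y cand={1} pick 1 [0->1 ok]
  15: obs=z cand={2,3} pick 3 [1->3 ok]
  16: obs=y cand={1} pick 1 [3->1 ok]
  17: obs=x cand={0} pick 0 [1->0 ok]
  18: obs=x cand={0} pick 0 [0->0 ok]
  19: obs=y cand={1} pick 1 [0->1 ok]
  20: obs=z cand={2,3} pick 3 [1->3 ok]
  21: obs=z cand={2,3} pick 3 [3->3 ok]
  22: obs=y cand={1} pick 1 [3->1 ok]
  23: obs=z cand={2,3} pick 3 [1->3 ok]
  24: obs=z cand={2,3} pick 3 [3->3 ok]
  25: obs=z cand={2,3} pick 2 [3->2 ok]
  26: obs=z cand={2,3} pick 3 [2->3 ok]
  27: obs=y cand={1} pick 1 [3->1 ok]

0,1,3,2,2,2,2,2,2,0,0,1,0,0,1,3,1,0,0,1,3,3,1,3,3,2,3,1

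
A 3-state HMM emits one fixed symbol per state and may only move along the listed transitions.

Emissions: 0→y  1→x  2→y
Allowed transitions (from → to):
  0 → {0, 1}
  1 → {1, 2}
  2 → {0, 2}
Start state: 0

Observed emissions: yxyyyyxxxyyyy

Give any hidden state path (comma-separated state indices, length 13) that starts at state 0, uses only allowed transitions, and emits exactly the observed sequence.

0,1,2,0,0,0,1,1,1,2,2,2,2

  [0] y  {0,2}  => 0  start
  [1] x  {1}  => 1  0->1 ok
  [2] y  {0,2}  => 2  1->2 ok
  [3] y  {0,2}  => 0  2->0 ok
  [4] y  {0,2}  => 0  0->0 ok
  [5] y  {0,2}  => 0  0->0 ok
  [6] x  {1}  => 1  0->1 ok
  [7] x  {1}  => 1  1->1 ok
  [8] x  {1}  => 1  1->1 ok
  [9] y  {0,2}  => 2  1->2 ok
  [10] y  {0,2}  => 2  2->2 ok
  [11] y  {0,2}  => 2  2->2 ok
  [12] y  {0,2}  => 2  2->2 ok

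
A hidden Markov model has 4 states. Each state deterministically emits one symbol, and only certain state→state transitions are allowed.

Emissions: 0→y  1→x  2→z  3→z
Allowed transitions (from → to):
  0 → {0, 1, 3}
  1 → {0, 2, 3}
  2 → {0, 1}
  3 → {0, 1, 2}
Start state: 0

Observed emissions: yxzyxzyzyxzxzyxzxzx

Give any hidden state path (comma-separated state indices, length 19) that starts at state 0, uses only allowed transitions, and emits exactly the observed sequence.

0,1,3,0,1,3,0,3,0,1,2,1,3,0,1,3,1,3,1

  t0 'y' -> {0}, take 0 (start)
  t1 'x' -> {1}, take 1 (0->1 ok)
  t2 'z' -> {2,3}, take 3 (1->3 ok)
  t3 'y' -> {0}, take 0 (3->0 ok)
  t4 'x' -> {1}, take 1 (0->1 ok)
  t5 'z' -> {2,3}, take 3 (1->3 ok)
  t6 'y' -> {0}, take 0 (3->0 ok)
  t7 'z' -> {2,3}, take 3 (0->3 ok)
  t8 'y' -> {0}, take 0 (3->0 ok)
  t9 'x' -> {1}, take 1 (0->1 ok)
  t10 'z' -> {2,3}, take 2 (1->2 ok)
  t11 'x' -> {1}, take 1 (2->1 ok)
  t12 'z' -> {2,3}, take 3 (1->3 ok)
  t13 'y' -> {0}, take 0 (3->0 ok)
  t14 'x' -> {1}, take 1 (0->1 ok)
  t15 'z' -> {2,3}, take 3 (1->3 ok)
  t16 'x' -> {1}, take 1 (3->1 ok)
  t17 'z' -> {2,3}, take 3 (1->3 ok)
  t18 'x' -> {1}, take 1 (3->1 ok)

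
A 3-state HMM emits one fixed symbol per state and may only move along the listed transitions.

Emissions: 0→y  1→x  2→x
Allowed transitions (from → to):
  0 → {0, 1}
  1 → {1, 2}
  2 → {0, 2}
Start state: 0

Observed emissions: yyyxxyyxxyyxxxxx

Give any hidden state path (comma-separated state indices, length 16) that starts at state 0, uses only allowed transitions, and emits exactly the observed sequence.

  pos 0: y in {0}, choose 0; start
  pos 1: y in {0}, choose 0; 0->0 ok
  pos 2: y in {0}, choose 0; 0->0 ok
  pos 3: x in {1,2}, choose 1; 0->1 ok
  pos 4: x in {1,2}, choose 2; 1->2 ok
  pos 5: y in {0}, choose 0; 2->0 ok
  pos 6: y in {0}, choose 0; 0->0 ok
  pos 7: x in {1,2}, choose 1; 0->1 ok
  pos 8: x in {1,2}, choose 2; 1->2 ok
  pos 9: y in {0}, choose 0; 2->0 ok
  pos 10: y in {0}, choose 0; 0->0 ok
  pos 11: x in {1,2}, choose 1; 0->1 ok
  pos 12: x in {1,2}, choose 1; 1->1 ok
  pos 13: x in {1,2}, choose 1; 1->1 ok
  pos 14: x in {1,2}, choose 2; 1->2 ok
  pos 15: x in {1,2}, choose 2; 2->2 ok

0,0,0,1,2,0,0,1,2,0,0,1,1,1,2,2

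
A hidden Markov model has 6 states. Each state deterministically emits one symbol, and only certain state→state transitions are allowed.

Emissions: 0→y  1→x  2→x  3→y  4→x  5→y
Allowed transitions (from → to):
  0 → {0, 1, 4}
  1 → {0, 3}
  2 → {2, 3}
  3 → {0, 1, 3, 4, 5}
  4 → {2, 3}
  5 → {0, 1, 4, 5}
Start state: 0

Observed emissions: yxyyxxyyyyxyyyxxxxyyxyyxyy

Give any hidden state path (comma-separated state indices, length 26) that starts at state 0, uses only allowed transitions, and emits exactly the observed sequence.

  [0] y  {0,3,5}  => 0  start
  [1] x  {1,2,4}  => 1  0->1 ok
  [2] y  {0,3,5}  => 3  1->3 ok
  [3] y  {0,3,5}  => 0  3->0 ok
  [4] x  {1,2,4}  => 4  0->4 ok
  [5] x  {1,2,4}  => 2  4->2 ok
  [6] y  {0,3,5}  => 3  2->3 ok
  [7] y  {0,3,5}  => 5  3->5 ok
  [8] y  {0,3,5}  => 5  5->5 ok
  [9] y  {0,3,5}  => 5  5->5 ok
  [10] x  {1,2,4}  => 4  5->4 ok
  [11] y  {0,3,5}  => 3  4->3 ok
  [12] y  {0,3,5}  => 3  3->3 ok
  [13] y  {0,3,5}  => 0  3->0 ok
  [14] x  {1,2,4}  => 4  0->4 ok
  [15] x  {1,2,4}  => 2  4->2 ok
  [16] x  {1,2,4}  => 2  2->2 ok
  [17] x  {1,2,4}  => 2  2->2 ok
  [18] y  {0,3,5}  => 3  2->3 ok
  [19] y  {0,3,5}  => 5  3->5 ok
  [20] x  {1,2,4}  => 1  5->1 ok
  [21] y  {0,3,5}  => 3  1->3 ok
  [22] y  {0,3,5}  => 0  3->0 ok
  [23] x  {1,2,4}  => 1  0->1 ok
  [24] y  {0,3,5}  => 3  1->3 ok
  [25] y  {0,3,5}  => 0  3->0 ok

0,1,3,0,4,2,3,5,5,5,4,3,3,0,4,2,2,2,3,5,1,3,0,1,3,0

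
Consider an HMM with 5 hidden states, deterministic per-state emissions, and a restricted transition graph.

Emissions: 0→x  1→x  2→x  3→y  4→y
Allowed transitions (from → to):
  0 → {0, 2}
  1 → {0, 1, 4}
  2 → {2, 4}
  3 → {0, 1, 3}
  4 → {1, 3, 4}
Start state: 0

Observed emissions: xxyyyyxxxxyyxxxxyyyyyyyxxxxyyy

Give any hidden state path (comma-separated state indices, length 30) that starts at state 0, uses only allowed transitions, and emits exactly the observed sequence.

  pos 0: x in {0,1,2}, choose 0; start
  pos 1: x in {0,1,2}, choose 2; 0->2 ok
  pos 2: y in {3,4}, choose 4; 2->4 ok
  pos 3: y in {3,4}, choose 4; 4->4 ok
  pos 4: y in {3,4}, choose 4; 4->4 ok
  pos 5: y in {3,4}, choose 4; 4->4 ok
  pos 6: x in {0,1,2}, choose 1; 4->1 ok
  pos 7: x in {0,1,2}, choose 1; 1->1 ok
  pos 8: x in {0,1,2}, choose 0; 1->0 ok
  pos 9: x in {0,1,2}, choose 2; 0->2 ok
  pos 10: y in {3,4}, choose 4; 2->4 ok
  pos 11: y in {3,4}, choose 3; 4->3 ok
  pos 12: x in {0,1,2}, choose 0; 3->0 ok
  pos 13: x in {0,1,2}, choose 0; 0->0 ok
  pos 14: x in {0,1,2}, choose 0; 0->0 ok
  pos 15: x in {0,1,2}, choose 2; 0->2 ok
  pos 16: y in {3,4}, choose 4; 2->4 ok
  pos 17: y in {3,4}, choose 4; 4->4 ok
  pos 18: y in {3,4}, choose 3; 4->3 ok
  pos 19: y in {3,4}, choose 3; 3->3 ok
  pos 20: y in {3,4}, choose 3; 3->3 ok
  pos 21: y in {3,4}, choose 3; 3->3 ok
  pos 22: y in {3,4}, choose 3; 3->3 ok
  pos 23: x in {0,1,2}, choose 0; 3->0 ok
  pos 24: x in {0,1,2}, choose 0; 0->0 ok
  pos 25: x in {0,1,2}, choose 0; 0->0 ok
  pos 26: x in {0,1,2}, choose 2; 0->2 ok
  pos 27: y in {3,4}, choose 4; 2->4 ok
  pos 28: y in {3,4}, choose 3; 4->3 ok
  pos 29: y in {3,4}, choose 3; 3->3 ok

0,2,4,4,4,4,1,1,0,2,4,3,0,0,0,2,4,4,3,3,3,3,3,0,0,0,2,4,3,3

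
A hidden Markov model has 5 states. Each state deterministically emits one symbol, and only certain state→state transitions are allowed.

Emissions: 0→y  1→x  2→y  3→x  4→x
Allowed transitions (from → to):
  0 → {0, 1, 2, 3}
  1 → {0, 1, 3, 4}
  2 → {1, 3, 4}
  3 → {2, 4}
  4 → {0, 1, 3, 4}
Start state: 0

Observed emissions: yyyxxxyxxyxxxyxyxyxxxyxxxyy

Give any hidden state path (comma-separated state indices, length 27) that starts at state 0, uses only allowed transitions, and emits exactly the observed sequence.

0,0,2,1,1,3,2,1,3,2,4,4,3,2,3,2,3,2,1,4,3,2,1,3,4,0,0

  [0] y  {0,2}  => 0  start
  [1] y  {0,2}  => 0  0->0 ok
  [2] y  {0,2}  => 2  0->2 ok
  [3] x  {1,3,4}  => 1  2->1 ok
  [4] x  {1,3,4}  => 1  1->1 ok
  [5] x  {1,3,4}  => 3  1->3 ok
  [6] y  {0,2}  => 2  3->2 ok
  [7] x  {1,3,4}  => 1  2->1 ok
  [8] x  {1,3,4}  => 3  1->3 ok
  [9] y  {0,2}  => 2  3->2 ok
  [10] x  {1,3,4}  => 4  2->4 ok
  [11] x  {1,3,4}  => 4  4->4 ok
  [12] x  {1,3,4}  => 3  4->3 ok
  [13] y  {0,2}  => 2  3->2 ok
  [14] x  {1,3,4}  => 3  2->3 ok
  [15] y  {0,2}  => 2  3->2 ok
  [16] x  {1,3,4}  => 3  2->3 ok
  [17] y  {0,2}  => 2  3->2 ok
  [18] x  {1,3,4}  => 1  2->1 ok
  [19] x  {1,3,4}  => 4  1->4 ok
  [20] x  {1,3,4}  => 3  4->3 ok
  [21] y  {0,2}  => 2  3->2 ok
  [22] x  {1,3,4}  => 1  2->1 ok
  [23] x  {1,3,4}  => 3  1->3 ok
  [24] x  {1,3,4}  => 4  3->4 ok
  [25] y  {0,2}  => 0  4->0 ok
  [26] y  {0,2}  => 0  0->0 ok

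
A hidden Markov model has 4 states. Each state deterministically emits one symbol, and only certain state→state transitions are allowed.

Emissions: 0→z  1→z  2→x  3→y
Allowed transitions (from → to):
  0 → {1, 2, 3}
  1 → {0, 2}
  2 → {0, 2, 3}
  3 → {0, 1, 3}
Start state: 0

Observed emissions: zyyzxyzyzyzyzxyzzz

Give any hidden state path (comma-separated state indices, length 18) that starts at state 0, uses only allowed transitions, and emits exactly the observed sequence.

0,3,3,0,2,3,0,3,0,3,0,3,1,2,3,0,1,0

  t0 'z' -> {0,1}, take 0 (start)
  t1 'y' -> {3}, take 3 (0->3 ok)
  t2 'y' -> {3}, take 3 (3->3 ok)
  t3 'z' -> {0,1}, take 0 (3->0 ok)
  t4 'x' -> {2}, take 2 (0->2 ok)
  t5 'y' -> {3}, take 3 (2->3 ok)
  t6 'z' -> {0,1}, take 0 (3->0 ok)
  t7 'y' -> {3}, take 3 (0->3 ok)
  t8 'z' -> {0,1}, take 0 (3->0 ok)
  t9 'y' -> {3}, take 3 (0->3 ok)
  t10 'z' -> {0,1}, take 0 (3->0 ok)
  t11 'y' -> {3}, take 3 (0->3 ok)
  t12 'z' -> {0,1}, take 1 (3->1 ok)
  t13 'x' -> {2}, take 2 (1->2 ok)
  t14 'y' -> {3}, take 3 (2->3 ok)
  t15 'z' -> {0,1}, take 0 (3->0 ok)
  t16 'z' -> {0,1}, take 1 (0->1 ok)
  t17 'z' -> {0,1}, take 0 (1->0 ok)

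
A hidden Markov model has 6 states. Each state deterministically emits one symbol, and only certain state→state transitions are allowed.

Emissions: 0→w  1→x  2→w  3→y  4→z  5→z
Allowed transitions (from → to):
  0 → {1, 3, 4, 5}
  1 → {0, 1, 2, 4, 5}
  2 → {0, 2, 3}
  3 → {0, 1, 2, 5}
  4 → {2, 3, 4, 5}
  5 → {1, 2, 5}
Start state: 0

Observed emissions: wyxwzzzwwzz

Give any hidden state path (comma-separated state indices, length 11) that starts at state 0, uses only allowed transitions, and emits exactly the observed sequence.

  t0 'w' -> {0,2}, take 0 (start)
  t1 'y' -> {3}, take 3 (0->3 ok)
  t2 'x' -> {1}, take 1 (3->1 ok)
  t3 'w' -> {0,2}, take 0 (1->0 ok)
  t4 'z' -> {4,5}, take 4 (0->4 ok)
  t5 'z' -> {4,5}, take 4 (4->4 ok)
  t6 'z' -> {4,5}, take 5 (4->5 ok)
  t7 'w' -> {0,2}, take 2 (5->2 ok)
  t8 'w' -> {0,2}, take 0 (2->0 ok)
  t9 'z' -> {4,5}, take 5 (0->5 ok)
  t10 'z' -> {4,5}, take 5 (5->5 ok)

0,3,1,0,4,4,5,2,0,5,5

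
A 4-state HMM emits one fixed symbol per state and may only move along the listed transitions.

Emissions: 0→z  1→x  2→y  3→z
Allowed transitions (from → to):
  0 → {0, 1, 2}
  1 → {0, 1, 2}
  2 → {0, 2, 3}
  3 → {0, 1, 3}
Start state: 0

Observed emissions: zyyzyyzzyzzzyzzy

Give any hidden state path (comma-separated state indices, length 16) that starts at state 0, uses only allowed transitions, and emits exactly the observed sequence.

  0: obs=z cand={0,3} pick 0 [start]
  1: obs=y cand={2} pick 2 [0->2 ok]
  2: obs=y cand={2} pick 2 [2->2 ok]
  3: obs=z cand={0,3} pick 0 [2->0 ok]
  4: obs=y cand={2} pick 2 [0->2 ok]
  5: obs=y cand={2} pick 2 [2->2 ok]
  6: obs=z cand={0,3} pick 3 [2->3 ok]
  7: obs=z cand={0,3} pick 0 [3->0 ok]
  8: obs=y cand={2} pick 2 [0->2 ok]
  9: obs=z cand={0,3} pick 3 [2->3 ok]
  10: obs=z cand={0,3} pick 3 [3->3 ok]
  11: obs=z cand={0,3} pick 0 [3->0 ok]
  12: obs=y cand={2} pick 2 [0->2 ok]
  13: obs=z cand={0,3} pick 0 [2->0 ok]
  14: obs=z cand={0,3} pick 0 [0->0 ok]
  15: obs=y cand={2} pick 2 [0->2 ok]

0,2,2,0,2,2,3,0,2,3,3,0,2,0,0,2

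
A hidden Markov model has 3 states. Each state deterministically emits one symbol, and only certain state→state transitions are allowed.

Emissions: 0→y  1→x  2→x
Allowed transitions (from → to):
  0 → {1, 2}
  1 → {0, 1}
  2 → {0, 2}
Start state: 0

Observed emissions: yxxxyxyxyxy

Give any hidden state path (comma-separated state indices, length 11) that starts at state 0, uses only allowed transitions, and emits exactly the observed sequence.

  [0] y  {0}  => 0  start
  [1] x  {1,2}  => 1  0->1 ok
  [2] x  {1,2}  => 1  1->1 ok
  [3] x  {1,2}  => 1  1->1 ok
  [4] y  {0}  => 0  1->0 ok
  [5] x  {1,2}  => 2  0->2 ok
  [6] y  {0}  => 0  2->0 ok
  [7] x  {1,2}  => 1  0->1 ok
  [8] y  {0}  => 0  1->0 ok
  [9] x  {1,2}  => 1  0->1 ok
  [10] y  {0}  => 0  1->0 ok

0,1,1,1,0,2,0,1,0,1,0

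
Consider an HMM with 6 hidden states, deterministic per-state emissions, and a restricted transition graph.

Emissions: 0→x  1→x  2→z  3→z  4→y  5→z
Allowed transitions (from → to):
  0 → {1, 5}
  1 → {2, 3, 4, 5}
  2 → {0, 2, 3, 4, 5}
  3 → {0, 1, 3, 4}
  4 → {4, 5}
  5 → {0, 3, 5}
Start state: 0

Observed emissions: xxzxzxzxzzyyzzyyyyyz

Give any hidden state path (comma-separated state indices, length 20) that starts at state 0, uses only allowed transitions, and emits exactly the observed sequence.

0,1,3,1,3,0,5,0,5,3,4,4,5,3,4,4,4,4,4,5

  t0 'x' -> {0,1}, take 0 (start)
  t1 'x' -> {0,1}, take 1 (0->1 ok)
  t2 'z' -> {2,3,5}, take 3 (1->3 ok)
  t3 'x' -> {0,1}, take 1 (3->1 ok)
  t4 'z' -> {2,3,5}, take 3 (1->3 ok)
  t5 'x' -> {0,1}, take 0 (3->0 ok)
  t6 'z' -> {2,3,5}, take 5 (0->5 ok)
  t7 'x' -> {0,1}, take 0 (5->0 ok)
  t8 'z' -> {2,3,5}, take 5 (0->5 ok)
  t9 'z' -> {2,3,5}, take 3 (5->3 ok)
  t10 'y' -> {4}, take 4 (3->4 ok)
  t11 'y' -> {4}, take 4 (4->4 ok)
  t12 'z' -> {2,3,5}, take 5 (4->5 ok)
  t13 'z' -> {2,3,5}, take 3 (5->3 ok)
  t14 'y' -> {4}, take 4 (3->4 ok)
  t15 'y' -> {4}, take 4 (4->4 ok)
  t16 'y' -> {4}, take 4 (4->4 ok)
  t17 'y' -> {4}, take 4 (4->4 ok)
  t18 'y' -> {4}, take 4 (4->4 ok)
  t19 'z' -> {2,3,5}, take 5 (4->5 ok)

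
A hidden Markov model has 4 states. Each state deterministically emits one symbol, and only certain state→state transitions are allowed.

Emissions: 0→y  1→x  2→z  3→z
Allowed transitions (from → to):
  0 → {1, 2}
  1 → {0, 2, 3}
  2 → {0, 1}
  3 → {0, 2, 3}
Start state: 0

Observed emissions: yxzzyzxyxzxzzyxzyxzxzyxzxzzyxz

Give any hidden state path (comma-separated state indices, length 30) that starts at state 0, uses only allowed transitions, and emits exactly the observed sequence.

0,1,3,3,0,2,1,0,1,2,1,3,3,0,1,2,0,1,2,1,2,0,1,2,1,3,3,0,1,2

  [0] y  {0}  => 0  start
  [1] x  {1}  => 1  0->1 ok
  [2] z  {2,3}  => 3  1->3 ok
  [3] z  {2,3}  => 3  3->3 ok
  [4] y  {0}  => 0  3->0 ok
  [5] z  {2,3}  => 2  0->2 ok
  [6] x  {1}  => 1  2->1 ok
  [7] y  {0}  => 0  1->0 ok
  [8] x  {1}  => 1  0->1 ok
  [9] z  {2,3}  => 2  1->2 ok
  [10] x  {1}  => 1  2->1 ok
  [11] z  {2,3}  => 3  1->3 ok
  [12] z  {2,3}  => 3  3->3 ok
  [13] y  {0}  => 0  3->0 ok
  [14] x  {1}  => 1  0->1 ok
  [15] z  {2,3}  => 2  1->2 ok
  [16] y  {0}  => 0  2->0 ok
  [17] x  {1}  => 1  0->1 ok
  [18] z  {2,3}  => 2  1->2 ok
  [19] x  {1}  => 1  2->1 ok
  [20] z  {2,3}  => 2  1->2 ok
  [21] y  {0}  => 0  2->0 ok
  [22] x  {1}  => 1  0->1 ok
  [23] z  {2,3}  => 2  1->2 ok
  [24] x  {1}  => 1  2->1 ok
  [25] z  {2,3}  => 3  1->3 ok
  [26] z  {2,3}  => 3  3->3 ok
  [27] y  {0}  => 0  3->0 ok
  [28] x  {1}  => 1  0->1 ok
  [29] z  {2,3}  => 2  1->2 ok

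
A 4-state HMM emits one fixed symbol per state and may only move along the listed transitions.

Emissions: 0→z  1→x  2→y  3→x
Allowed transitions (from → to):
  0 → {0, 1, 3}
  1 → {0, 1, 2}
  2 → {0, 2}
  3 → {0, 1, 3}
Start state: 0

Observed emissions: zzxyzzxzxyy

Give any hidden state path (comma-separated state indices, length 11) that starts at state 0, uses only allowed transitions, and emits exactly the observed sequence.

  [0] z  {0}  => 0  start
  [1] z  {0}  => 0  0->0 ok
  [2] x  {1,3}  => 1  0->1 ok
  [3] y  {2}  => 2  1->2 ok
  [4] z  {0}  => 0  2->0 ok
  [5] z  {0}  => 0  0->0 ok
  [6] x  {1,3}  => 1  0->1 ok
  [7] z  {0}  => 0  1->0 ok
  [8] x  {1,3}  => 1  0->1 ok
  [9] y  {2}  => 2  1->2 ok
  [10] y  {2}  => 2  2->2 ok

0,0,1,2,0,0,1,0,1,2,2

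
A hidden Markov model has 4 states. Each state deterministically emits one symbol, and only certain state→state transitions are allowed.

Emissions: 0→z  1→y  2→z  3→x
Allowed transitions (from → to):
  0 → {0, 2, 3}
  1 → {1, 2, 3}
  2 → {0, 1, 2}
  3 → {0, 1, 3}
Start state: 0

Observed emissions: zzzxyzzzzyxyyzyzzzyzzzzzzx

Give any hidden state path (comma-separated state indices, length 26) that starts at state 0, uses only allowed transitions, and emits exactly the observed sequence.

0,0,0,3,1,2,2,0,2,1,3,1,1,2,1,2,0,2,1,2,0,0,2,0,0,3

  [0] z  {0,2}  => 0  start
  [1] z  {0,2}  => 0  0->0 ok
  [2] z  {0,2}  => 0  0->0 ok
  [3] x  {3}  => 3  0->3 ok
  [4] y  {1}  => 1  3->1 ok
  [5] z  {0,2}  => 2  1->2 ok
  [6] z  {0,2}  => 2  2->2 ok
  [7] z  {0,2}  => 0  2->0 ok
  [8] z  {0,2}  => 2  0->2 ok
  [9] y  {1}  => 1  2->1 ok
  [10] x  {3}  => 3  1->3 ok
  [11] y  {1}  => 1  3->1 ok
  [12] y  {1}  => 1  1->1 ok
  [13] z  {0,2}  => 2  1->2 ok
  [14] y  {1}  => 1  2->1 ok
  [15] z  {0,2}  => 2  1->2 ok
  [16] z  {0,2}  => 0  2->0 ok
  [17] z  {0,2}  => 2  0->2 ok
  [18] y  {1}  => 1  2->1 ok
  [19] z  {0,2}  => 2  1->2 ok
  [20] z  {0,2}  => 0  2->0 ok
  [21] z  {0,2}  => 0  0->0 ok
  [22] z  {0,2}  => 2  0->2 ok
  [23] z  {0,2}  => 0  2->0 ok
  [24] z  {0,2}  => 0  0->0 ok
  [25] x  {3}  => 3  0->3 ok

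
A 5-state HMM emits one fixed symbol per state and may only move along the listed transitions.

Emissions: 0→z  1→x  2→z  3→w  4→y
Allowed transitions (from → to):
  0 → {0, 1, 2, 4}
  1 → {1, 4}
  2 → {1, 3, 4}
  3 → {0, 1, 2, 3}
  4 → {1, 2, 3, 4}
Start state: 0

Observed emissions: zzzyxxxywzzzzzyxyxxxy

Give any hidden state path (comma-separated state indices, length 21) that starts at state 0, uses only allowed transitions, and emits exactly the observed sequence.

0,0,2,4,1,1,1,4,3,0,0,0,0,2,4,1,4,1,1,1,4

  t0 'z' -> {0,2}, take 0 (start)
  t1 'z' -> {0,2}, take 0 (0->0 ok)
  t2 'z' -> {0,2}, take 2 (0->2 ok)
  t3 'y' -> {4}, take 4 (2->4 ok)
  t4 'x' -> {1}, take 1 (4->1 ok)
  t5 'x' -> {1}, take 1 (1->1 ok)
  t6 'x' -> {1}, take 1 (1->1 ok)
  t7 'y' -> {4}, take 4 (1->4 ok)
  t8 'w' -> {3}, take 3 (4->3 ok)
  t9 'z' -> {0,2}, take 0 (3->0 ok)
  t10 'z' -> {0,2}, take 0 (0->0 ok)
  t11 'z' -> {0,2}, take 0 (0->0 ok)
  t12 'z' -> {0,2}, take 0 (0->0 ok)
  t13 'z' -> {0,2}, take 2 (0->2 ok)
  t14 'y' -> {4}, take 4 (2->4 ok)
  t15 'x' -> {1}, take 1 (4->1 ok)
  t16 'y' -> {4}, take 4 (1->4 ok)
  t17 'x' -> {1}, take 1 (4->1 ok)
  t18 'x' -> {1}, take 1 (1->1 ok)
  t19 'x' -> {1}, take 1 (1->1 ok)
  t20 'y' -> {4}, take 4 (1->4 ok)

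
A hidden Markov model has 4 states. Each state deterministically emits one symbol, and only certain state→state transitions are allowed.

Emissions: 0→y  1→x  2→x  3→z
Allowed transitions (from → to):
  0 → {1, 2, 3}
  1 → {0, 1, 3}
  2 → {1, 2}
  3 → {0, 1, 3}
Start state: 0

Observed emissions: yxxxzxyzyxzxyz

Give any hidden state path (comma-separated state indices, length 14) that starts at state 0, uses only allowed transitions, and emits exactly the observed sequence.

0,2,2,1,3,1,0,3,0,1,3,1,0,3

  t0 'y' -> {0}, take 0 (start)
  t1 'x' -> {1,2}, take 2 (0->2 ok)
  t2 'x' -> {1,2}, take 2 (2->2 ok)
  t3 'x' -> {1,2}, take 1 (2->1 ok)
  t4 'z' -> {3}, take 3 (1->3 ok)
  t5 'x' -> {1,2}, take 1 (3->1 ok)
  t6 'y' -> {0}, take 0 (1->0 ok)
  t7 'z' -> {3}, take 3 (0->3 ok)
  t8 'y' -> {0}, take 0 (3->0 ok)
  t9 'x' -> {1,2}, take 1 (0->1 ok)
  t10 'z' -> {3}, take 3 (1->3 ok)
  t11 'x' -> {1,2}, take 1 (3->1 ok)
  t12 'y' -> {0}, take 0 (1->0 ok)
  t13 'z' -> {3}, take 3 (0->3 ok)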